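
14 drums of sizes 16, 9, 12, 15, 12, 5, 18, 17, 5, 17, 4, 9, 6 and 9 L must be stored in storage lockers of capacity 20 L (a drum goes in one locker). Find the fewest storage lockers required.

Total = 18 + 17 + 17 + 16 + 15 + 12 + 12 + 9 + 9 + 9 + 6 + 5 + 5 + 4 = 154 L.
Lower bound: ⌈154/20⌉ = 8 storage lockers.
A packing using 9 storage lockers:
  locker 1: 18 = 18
  locker 2: 17 = 17
  locker 3: 17 = 17
  locker 4: 16 + 4 = 20
  locker 5: 15 + 5 = 20
  locker 6: 12 + 6 = 18
  locker 7: 12 + 5 = 17
  locker 8: 9 + 9 = 18
  locker 9: 9 = 9
No arrangement into 8 storage lockers stays within capacity, so 9 is optimal.

9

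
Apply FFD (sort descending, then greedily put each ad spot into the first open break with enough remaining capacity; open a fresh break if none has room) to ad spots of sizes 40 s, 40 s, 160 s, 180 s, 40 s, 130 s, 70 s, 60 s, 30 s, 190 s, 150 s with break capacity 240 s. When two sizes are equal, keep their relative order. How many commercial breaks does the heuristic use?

5

Sorted descending: 190, 180, 160, 150, 130, 70, 60, 40, 40, 40, 30.
  190 → break 1 (new)  [load 190/240]
  180 → break 2 (new)  [load 180/240]
  160 → break 3 (new)  [load 160/240]
  150 → break 4 (new)  [load 150/240]
  130 → break 5 (new)  [load 130/240]
  70 → break 3  [load 230/240]
  60 → break 2  [load 240/240]
  40 → break 1  [load 230/240]
  40 → break 4  [load 190/240]
  40 → break 4  [load 230/240]
  30 → break 5  [load 160/240]
5 commercial breaks opened.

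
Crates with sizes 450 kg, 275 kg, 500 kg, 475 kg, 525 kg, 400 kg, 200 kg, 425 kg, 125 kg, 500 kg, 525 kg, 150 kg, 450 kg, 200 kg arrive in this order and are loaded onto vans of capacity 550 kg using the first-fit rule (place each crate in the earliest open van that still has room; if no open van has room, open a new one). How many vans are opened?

11

  450 → van 1 (new)  [load 450/550]
  275 → van 2 (new)  [load 275/550]
  500 → van 3 (new)  [load 500/550]
  475 → van 4 (new)  [load 475/550]
  525 → van 5 (new)  [load 525/550]
  400 → van 6 (new)  [load 400/550]
  200 → van 2  [load 475/550]
  425 → van 7 (new)  [load 425/550]
  125 → van 6  [load 525/550]
  500 → van 8 (new)  [load 500/550]
  525 → van 9 (new)  [load 525/550]
  150 → van 10 (new)  [load 150/550]
  450 → van 11 (new)  [load 450/550]
  200 → van 10  [load 350/550]
11 vans opened.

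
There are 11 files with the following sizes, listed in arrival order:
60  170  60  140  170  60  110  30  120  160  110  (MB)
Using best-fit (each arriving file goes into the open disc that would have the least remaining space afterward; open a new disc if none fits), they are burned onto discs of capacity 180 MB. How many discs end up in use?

8

  60 → disc 1 (new)  [load 60/180]
  170 → disc 2 (new)  [load 170/180]
  60 → disc 1  [load 120/180]
  140 → disc 3 (new)  [load 140/180]
  170 → disc 4 (new)  [load 170/180]
  60 → disc 1  [load 180/180]
  110 → disc 5 (new)  [load 110/180]
  30 → disc 3  [load 170/180]
  120 → disc 6 (new)  [load 120/180]
  160 → disc 7 (new)  [load 160/180]
  110 → disc 8 (new)  [load 110/180]
8 discs opened.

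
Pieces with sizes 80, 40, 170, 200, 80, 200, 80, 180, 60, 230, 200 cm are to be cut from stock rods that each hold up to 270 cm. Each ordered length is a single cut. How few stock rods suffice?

Total = 230 + 200 + 200 + 200 + 180 + 170 + 80 + 80 + 80 + 60 + 40 = 1520 cm.
Lower bound: ⌈1520/270⌉ = 6 stock rods.
A packing using 7 stock rods:
  stock rod 1: 230 + 40 = 270
  stock rod 2: 200 + 60 = 260
  stock rod 3: 200 = 200
  stock rod 4: 200 = 200
  stock rod 5: 180 + 80 = 260
  stock rod 6: 170 + 80 = 250
  stock rod 7: 80 = 80
No arrangement into 6 stock rods stays within capacity, so 7 is optimal.

7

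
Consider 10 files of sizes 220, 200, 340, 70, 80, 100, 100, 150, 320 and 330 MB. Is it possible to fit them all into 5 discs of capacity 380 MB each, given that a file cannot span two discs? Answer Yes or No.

No

Total = 1910 MB; ⌈1910/380⌉ = 6.
At least 6 discs are required, but only 5 are allowed.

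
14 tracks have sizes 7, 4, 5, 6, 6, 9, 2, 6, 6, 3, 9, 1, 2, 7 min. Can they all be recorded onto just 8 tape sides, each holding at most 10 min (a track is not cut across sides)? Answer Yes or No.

Total = 73 min; ⌈73/10⌉ = 8.
The bound of 8 does not rule out 8, but exhaustive search shows no assignment into 8 tape sides of capacity 10 min exists — the minimum is 9.

No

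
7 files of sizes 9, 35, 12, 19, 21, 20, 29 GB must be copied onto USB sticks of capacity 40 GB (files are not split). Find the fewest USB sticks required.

4

Total = 35 + 29 + 21 + 20 + 19 + 12 + 9 = 145 GB.
Lower bound: ⌈145/40⌉ = 4 USB sticks.
A packing using 4 USB sticks:
  USB stick 1: 35 = 35
  USB stick 2: 29 + 9 = 38
  USB stick 3: 21 + 19 = 40
  USB stick 4: 20 + 12 = 32
This matches the lower bound, so 4 is optimal.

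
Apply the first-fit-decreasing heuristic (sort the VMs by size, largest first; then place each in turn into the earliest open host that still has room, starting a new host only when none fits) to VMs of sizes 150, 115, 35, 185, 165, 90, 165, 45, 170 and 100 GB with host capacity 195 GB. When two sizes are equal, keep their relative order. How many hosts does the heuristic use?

Sorted descending: 185, 170, 165, 165, 150, 115, 100, 90, 45, 35.
  185 → host 1 (new)  [load 185/195]
  170 → host 2 (new)  [load 170/195]
  165 → host 3 (new)  [load 165/195]
  165 → host 4 (new)  [load 165/195]
  150 → host 5 (new)  [load 150/195]
  115 → host 6 (new)  [load 115/195]
  100 → host 7 (new)  [load 100/195]
  90 → host 7  [load 190/195]
  45 → host 5  [load 195/195]
  35 → host 6  [load 150/195]
7 hosts opened.

7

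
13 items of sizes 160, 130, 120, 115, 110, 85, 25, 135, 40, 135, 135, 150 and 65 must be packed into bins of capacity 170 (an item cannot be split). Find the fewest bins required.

Total = 160 + 150 + 135 + 135 + 135 + 130 + 120 + 115 + 110 + 85 + 65 + 40 + 25 = 1405.
Lower bound: ⌈1405/170⌉ = 9 bins.
A packing using 10 bins:
  bin 1: 160 = 160
  bin 2: 150 = 150
  bin 3: 135 + 25 = 160
  bin 4: 135 = 135
  bin 5: 135 = 135
  bin 6: 130 + 40 = 170
  bin 7: 120 = 120
  bin 8: 115 = 115
  bin 9: 110 = 110
  bin 10: 85 + 65 = 150
No arrangement into 9 bins stays within capacity, so 10 is optimal.

10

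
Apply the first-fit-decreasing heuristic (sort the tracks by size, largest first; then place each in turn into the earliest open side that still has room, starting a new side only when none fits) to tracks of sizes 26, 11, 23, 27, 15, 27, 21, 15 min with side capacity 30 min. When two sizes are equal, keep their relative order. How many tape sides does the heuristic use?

7

Sorted descending: 27, 27, 26, 23, 21, 15, 15, 11.
  27 → side 1 (new)  [load 27/30]
  27 → side 2 (new)  [load 27/30]
  26 → side 3 (new)  [load 26/30]
  23 → side 4 (new)  [load 23/30]
  21 → side 5 (new)  [load 21/30]
  15 → side 6 (new)  [load 15/30]
  15 → side 6  [load 30/30]
  11 → side 7 (new)  [load 11/30]
7 tape sides opened.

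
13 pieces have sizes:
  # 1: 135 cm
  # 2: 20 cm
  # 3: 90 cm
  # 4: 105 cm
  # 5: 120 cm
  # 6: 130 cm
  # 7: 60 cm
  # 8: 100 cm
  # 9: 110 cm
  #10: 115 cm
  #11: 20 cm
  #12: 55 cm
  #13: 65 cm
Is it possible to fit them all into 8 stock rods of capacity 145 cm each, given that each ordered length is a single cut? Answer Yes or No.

Total = 1125 cm; ⌈1125/145⌉ = 8.
The bound of 8 does not rule out 8, but exhaustive search shows no assignment into 8 stock rods of capacity 145 cm exists — the minimum is 9.

No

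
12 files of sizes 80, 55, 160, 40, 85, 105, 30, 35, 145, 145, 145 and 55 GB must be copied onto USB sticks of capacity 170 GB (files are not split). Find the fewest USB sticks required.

7

Total = 160 + 145 + 145 + 145 + 105 + 85 + 80 + 55 + 55 + 40 + 35 + 30 = 1080 GB.
Lower bound: ⌈1080/170⌉ = 7 USB sticks.
A packing using 7 USB sticks:
  USB stick 1: 160 = 160
  USB stick 2: 145 = 145
  USB stick 3: 145 = 145
  USB stick 4: 145 = 145
  USB stick 5: 105 + 55 = 160
  USB stick 6: 85 + 80 = 165
  USB stick 7: 55 + 40 + 35 + 30 = 160
This matches the lower bound, so 7 is optimal.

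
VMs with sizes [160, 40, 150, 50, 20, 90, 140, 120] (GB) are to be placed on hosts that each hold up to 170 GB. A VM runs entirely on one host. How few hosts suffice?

Total = 160 + 150 + 140 + 120 + 90 + 50 + 40 + 20 = 770 GB.
Lower bound: ⌈770/170⌉ = 5 hosts.
A packing using 5 hosts:
  host 1: 160 = 160
  host 2: 150 + 20 = 170
  host 3: 140 = 140
  host 4: 120 + 50 = 170
  host 5: 90 + 40 = 130
This matches the lower bound, so 5 is optimal.

5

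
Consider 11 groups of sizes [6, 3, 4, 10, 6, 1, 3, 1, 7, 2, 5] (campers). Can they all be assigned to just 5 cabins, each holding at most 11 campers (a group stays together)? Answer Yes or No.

Yes

A valid assignment using 5 cabins:
  cabin 1: 10 + 1 = 11
  cabin 2: 7 + 4 = 11
  cabin 3: 6 + 5 = 11
  cabin 4: 6 + 3 + 2 = 11
  cabin 5: 3 + 1 = 4
Every load is within 11 campers, so 5 cabins suffice.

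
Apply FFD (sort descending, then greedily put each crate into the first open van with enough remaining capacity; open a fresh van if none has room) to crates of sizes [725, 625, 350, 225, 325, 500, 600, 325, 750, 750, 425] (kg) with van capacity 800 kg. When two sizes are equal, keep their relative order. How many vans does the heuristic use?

Sorted descending: 750, 750, 725, 625, 600, 500, 425, 350, 325, 325, 225.
  750 → van 1 (new)  [load 750/800]
  750 → van 2 (new)  [load 750/800]
  725 → van 3 (new)  [load 725/800]
  625 → van 4 (new)  [load 625/800]
  600 → van 5 (new)  [load 600/800]
  500 → van 6 (new)  [load 500/800]
  425 → van 7 (new)  [load 425/800]
  350 → van 7  [load 775/800]
  325 → van 8 (new)  [load 325/800]
  325 → van 8  [load 650/800]
  225 → van 6  [load 725/800]
8 vans opened.

8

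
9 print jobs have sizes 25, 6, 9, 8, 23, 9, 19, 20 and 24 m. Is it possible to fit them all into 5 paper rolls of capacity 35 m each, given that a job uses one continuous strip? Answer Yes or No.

Yes

A valid assignment using 5 paper rolls:
  roll 1: 25 + 9 = 34
  roll 2: 24 + 9 = 33
  roll 3: 23 + 8 = 31
  roll 4: 20 + 6 = 26
  roll 5: 19 = 19
Every load is within 35 m, so 5 paper rolls suffice.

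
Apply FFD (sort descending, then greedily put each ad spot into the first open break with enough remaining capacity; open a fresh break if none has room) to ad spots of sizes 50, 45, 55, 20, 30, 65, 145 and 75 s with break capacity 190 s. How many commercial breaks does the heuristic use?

3

Sorted descending: 145, 75, 65, 55, 50, 45, 30, 20.
  145 → break 1 (new)  [load 145/190]
  75 → break 2 (new)  [load 75/190]
  65 → break 2  [load 140/190]
  55 → break 3 (new)  [load 55/190]
  50 → break 2  [load 190/190]
  45 → break 1  [load 190/190]
  30 → break 3  [load 85/190]
  20 → break 3  [load 105/190]
3 commercial breaks opened.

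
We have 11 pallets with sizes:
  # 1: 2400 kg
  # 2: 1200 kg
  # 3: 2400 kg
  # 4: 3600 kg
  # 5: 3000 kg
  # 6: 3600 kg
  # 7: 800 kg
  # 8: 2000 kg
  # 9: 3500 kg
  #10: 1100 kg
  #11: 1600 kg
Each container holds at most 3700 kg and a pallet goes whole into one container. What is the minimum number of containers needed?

Total = 3600 + 3600 + 3500 + 3000 + 2400 + 2400 + 2000 + 1600 + 1200 + 1100 + 800 = 25200 kg.
Lower bound: ⌈25200/3700⌉ = 7 containers.
A packing using 8 containers:
  container 1: 3600 = 3600
  container 2: 3600 = 3600
  container 3: 3500 = 3500
  container 4: 3000 = 3000
  container 5: 2400 + 1200 = 3600
  container 6: 2400 + 1100 = 3500
  container 7: 2000 + 1600 = 3600
  container 8: 800 = 800
No arrangement into 7 containers stays within capacity, so 8 is optimal.

8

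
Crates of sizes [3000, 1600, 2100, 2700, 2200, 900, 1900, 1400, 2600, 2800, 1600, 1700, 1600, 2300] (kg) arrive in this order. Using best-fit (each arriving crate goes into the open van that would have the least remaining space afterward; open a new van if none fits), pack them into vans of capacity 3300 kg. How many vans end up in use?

  3000 → van 1 (new)  [load 3000/3300]
  1600 → van 2 (new)  [load 1600/3300]
  2100 → van 3 (new)  [load 2100/3300]
  2700 → van 4 (new)  [load 2700/3300]
  2200 → van 5 (new)  [load 2200/3300]
  900 → van 5  [load 3100/3300]
  1900 → van 6 (new)  [load 1900/3300]
  1400 → van 6  [load 3300/3300]
  2600 → van 7 (new)  [load 2600/3300]
  2800 → van 8 (new)  [load 2800/3300]
  1600 → van 2  [load 3200/3300]
  1700 → van 9 (new)  [load 1700/3300]
  1600 → van 9  [load 3300/3300]
  2300 → van 10 (new)  [load 2300/3300]
10 vans opened.

10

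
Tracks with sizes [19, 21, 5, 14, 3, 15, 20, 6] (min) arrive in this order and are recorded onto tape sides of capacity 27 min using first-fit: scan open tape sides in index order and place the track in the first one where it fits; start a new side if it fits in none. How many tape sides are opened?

5

  19 → side 1 (new)  [load 19/27]
  21 → side 2 (new)  [load 21/27]
  5 → side 1  [load 24/27]
  14 → side 3 (new)  [load 14/27]
  3 → side 1  [load 27/27]
  15 → side 4 (new)  [load 15/27]
  20 → side 5 (new)  [load 20/27]
  6 → side 2  [load 27/27]
5 tape sides opened.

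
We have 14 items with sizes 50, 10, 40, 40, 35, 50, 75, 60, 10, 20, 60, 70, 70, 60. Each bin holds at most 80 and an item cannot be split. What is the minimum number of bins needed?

Total = 75 + 70 + 70 + 60 + 60 + 60 + 50 + 50 + 40 + 40 + 35 + 20 + 10 + 10 = 650.
Lower bound: ⌈650/80⌉ = 9 bins.
A packing using 10 bins:
  bin 1: 75 = 75
  bin 2: 70 + 10 = 80
  bin 3: 70 + 10 = 80
  bin 4: 60 + 20 = 80
  bin 5: 60 = 60
  bin 6: 60 = 60
  bin 7: 50 = 50
  bin 8: 50 = 50
  bin 9: 40 + 40 = 80
  bin 10: 35 = 35
No arrangement into 9 bins stays within capacity, so 10 is optimal.

10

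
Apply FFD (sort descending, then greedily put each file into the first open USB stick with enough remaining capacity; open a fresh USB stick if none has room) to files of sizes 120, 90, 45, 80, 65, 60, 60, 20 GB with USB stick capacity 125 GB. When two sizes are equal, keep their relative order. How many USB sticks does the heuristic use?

Sorted descending: 120, 90, 80, 65, 60, 60, 45, 20.
  120 → USB stick 1 (new)  [load 120/125]
  90 → USB stick 2 (new)  [load 90/125]
  80 → USB stick 3 (new)  [load 80/125]
  65 → USB stick 4 (new)  [load 65/125]
  60 → USB stick 4  [load 125/125]
  60 → USB stick 5 (new)  [load 60/125]
  45 → USB stick 3  [load 125/125]
  20 → USB stick 2  [load 110/125]
5 USB sticks opened.

5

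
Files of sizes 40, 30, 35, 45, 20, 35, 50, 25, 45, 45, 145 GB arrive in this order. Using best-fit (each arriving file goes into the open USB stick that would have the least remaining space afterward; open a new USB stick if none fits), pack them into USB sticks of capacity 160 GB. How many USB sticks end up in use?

  40 → USB stick 1 (new)  [load 40/160]
  30 → USB stick 1  [load 70/160]
  35 → USB stick 1  [load 105/160]
  45 → USB stick 1  [load 150/160]
  20 → USB stick 2 (new)  [load 20/160]
  35 → USB stick 2  [load 55/160]
  50 → USB stick 2  [load 105/160]
  25 → USB stick 2  [load 130/160]
  45 → USB stick 3 (new)  [load 45/160]
  45 → USB stick 3  [load 90/160]
  145 → USB stick 4 (new)  [load 145/160]
4 USB sticks opened.

4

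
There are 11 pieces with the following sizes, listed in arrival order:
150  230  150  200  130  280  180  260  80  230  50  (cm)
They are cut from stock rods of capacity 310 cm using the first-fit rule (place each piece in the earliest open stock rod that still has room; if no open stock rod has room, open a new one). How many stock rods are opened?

  150 → stock rod 1 (new)  [load 150/310]
  230 → stock rod 2 (new)  [load 230/310]
  150 → stock rod 1  [load 300/310]
  200 → stock rod 3 (new)  [load 200/310]
  130 → stock rod 4 (new)  [load 130/310]
  280 → stock rod 5 (new)  [load 280/310]
  180 → stock rod 4  [load 310/310]
  260 → stock rod 6 (new)  [load 260/310]
  80 → stock rod 2  [load 310/310]
  230 → stock rod 7 (new)  [load 230/310]
  50 → stock rod 3  [load 250/310]
7 stock rods opened.

7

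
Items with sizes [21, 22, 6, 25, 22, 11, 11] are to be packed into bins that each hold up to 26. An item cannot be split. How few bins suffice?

6

Total = 25 + 22 + 22 + 21 + 11 + 11 + 6 = 118.
Lower bound: ⌈118/26⌉ = 5 bins.
A packing using 6 bins:
  bin 1: 25 = 25
  bin 2: 22 = 22
  bin 3: 22 = 22
  bin 4: 21 = 21
  bin 5: 11 + 11 = 22
  bin 6: 6 = 6
No arrangement into 5 bins stays within capacity, so 6 is optimal.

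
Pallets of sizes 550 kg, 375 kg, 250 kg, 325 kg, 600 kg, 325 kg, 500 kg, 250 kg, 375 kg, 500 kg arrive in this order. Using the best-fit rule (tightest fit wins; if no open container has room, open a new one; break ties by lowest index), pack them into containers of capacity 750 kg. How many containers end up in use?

7

  550 → container 1 (new)  [load 550/750]
  375 → container 2 (new)  [load 375/750]
  250 → container 2  [load 625/750]
  325 → container 3 (new)  [load 325/750]
  600 → container 4 (new)  [load 600/750]
  325 → container 3  [load 650/750]
  500 → container 5 (new)  [load 500/750]
  250 → container 5  [load 750/750]
  375 → container 6 (new)  [load 375/750]
  500 → container 7 (new)  [load 500/750]
7 containers opened.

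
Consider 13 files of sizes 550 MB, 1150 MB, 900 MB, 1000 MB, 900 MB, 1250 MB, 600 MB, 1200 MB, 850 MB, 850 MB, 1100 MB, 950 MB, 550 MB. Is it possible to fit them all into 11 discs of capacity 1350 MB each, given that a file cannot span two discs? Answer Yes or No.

No

Total = 11850 MB; ⌈11850/1350⌉ = 9.
10 files each exceed half the capacity and cannot share a disc, forcing at least 10 discs.
The bound of 10 does not rule out 11, but exhaustive search shows no assignment into 11 discs of capacity 1350 MB exists — the minimum is 12.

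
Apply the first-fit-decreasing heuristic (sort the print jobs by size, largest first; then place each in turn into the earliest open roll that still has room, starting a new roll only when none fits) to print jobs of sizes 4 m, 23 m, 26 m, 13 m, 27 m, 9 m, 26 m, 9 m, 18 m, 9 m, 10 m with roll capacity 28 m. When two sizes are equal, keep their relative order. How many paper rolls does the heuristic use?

7

Sorted descending: 27, 26, 26, 23, 18, 13, 10, 9, 9, 9, 4.
  27 → roll 1 (new)  [load 27/28]
  26 → roll 2 (new)  [load 26/28]
  26 → roll 3 (new)  [load 26/28]
  23 → roll 4 (new)  [load 23/28]
  18 → roll 5 (new)  [load 18/28]
  13 → roll 6 (new)  [load 13/28]
  10 → roll 5  [load 28/28]
  9 → roll 6  [load 22/28]
  9 → roll 7 (new)  [load 9/28]
  9 → roll 7  [load 18/28]
  4 → roll 4  [load 27/28]
7 paper rolls opened.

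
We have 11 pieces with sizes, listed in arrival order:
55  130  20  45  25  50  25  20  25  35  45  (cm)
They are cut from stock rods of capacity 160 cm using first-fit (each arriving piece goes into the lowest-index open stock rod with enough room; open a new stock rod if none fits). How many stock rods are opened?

4

  55 → stock rod 1 (new)  [load 55/160]
  130 → stock rod 2 (new)  [load 130/160]
  20 → stock rod 1  [load 75/160]
  45 → stock rod 1  [load 120/160]
  25 → stock rod 1  [load 145/160]
  50 → stock rod 3 (new)  [load 50/160]
  25 → stock rod 2  [load 155/160]
  20 → stock rod 3  [load 70/160]
  25 → stock rod 3  [load 95/160]
  35 → stock rod 3  [load 130/160]
  45 → stock rod 4 (new)  [load 45/160]
4 stock rods opened.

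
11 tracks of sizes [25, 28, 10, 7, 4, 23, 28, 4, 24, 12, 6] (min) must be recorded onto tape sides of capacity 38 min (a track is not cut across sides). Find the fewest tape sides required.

Total = 28 + 28 + 25 + 24 + 23 + 12 + 10 + 7 + 6 + 4 + 4 = 171 min.
Lower bound: ⌈171/38⌉ = 5 tape sides.
A packing using 5 tape sides:
  side 1: 28 + 10 = 38
  side 2: 28 + 7 = 35
  side 3: 25 + 12 = 37
  side 4: 24 + 6 + 4 + 4 = 38
  side 5: 23 = 23
This matches the lower bound, so 5 is optimal.

5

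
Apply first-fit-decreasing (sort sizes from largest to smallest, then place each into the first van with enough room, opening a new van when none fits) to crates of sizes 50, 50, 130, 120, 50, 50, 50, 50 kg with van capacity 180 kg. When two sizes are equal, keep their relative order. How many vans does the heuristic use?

4

Sorted descending: 130, 120, 50, 50, 50, 50, 50, 50.
  130 → van 1 (new)  [load 130/180]
  120 → van 2 (new)  [load 120/180]
  50 → van 1  [load 180/180]
  50 → van 2  [load 170/180]
  50 → van 3 (new)  [load 50/180]
  50 → van 3  [load 100/180]
  50 → van 3  [load 150/180]
  50 → van 4 (new)  [load 50/180]
4 vans opened.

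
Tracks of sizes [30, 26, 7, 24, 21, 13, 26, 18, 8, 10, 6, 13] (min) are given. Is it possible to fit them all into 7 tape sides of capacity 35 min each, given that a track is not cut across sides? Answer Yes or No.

A valid assignment using 7 tape sides:
  side 1: 30 = 30
  side 2: 26 + 8 = 34
  side 3: 26 + 7 = 33
  side 4: 24 + 10 = 34
  side 5: 21 + 13 = 34
  side 6: 18 + 13 = 31
  side 7: 6 = 6
Every load is within 35 min, so 7 tape sides suffice.

Yes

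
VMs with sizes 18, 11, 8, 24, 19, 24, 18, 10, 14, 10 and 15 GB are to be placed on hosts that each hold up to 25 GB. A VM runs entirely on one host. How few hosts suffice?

Total = 24 + 24 + 19 + 18 + 18 + 15 + 14 + 11 + 10 + 10 + 8 = 171 GB.
Lower bound: ⌈171/25⌉ = 7 hosts.
A packing using 8 hosts:
  host 1: 24 = 24
  host 2: 24 = 24
  host 3: 19 = 19
  host 4: 18 = 18
  host 5: 18 = 18
  host 6: 15 + 10 = 25
  host 7: 14 + 11 = 25
  host 8: 10 + 8 = 18
No arrangement into 7 hosts stays within capacity, so 8 is optimal.

8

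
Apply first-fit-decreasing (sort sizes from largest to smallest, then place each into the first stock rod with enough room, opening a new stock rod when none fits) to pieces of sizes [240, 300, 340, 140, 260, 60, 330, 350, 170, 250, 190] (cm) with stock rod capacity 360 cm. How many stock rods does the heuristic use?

Sorted descending: 350, 340, 330, 300, 260, 250, 240, 190, 170, 140, 60.
  350 → stock rod 1 (new)  [load 350/360]
  340 → stock rod 2 (new)  [load 340/360]
  330 → stock rod 3 (new)  [load 330/360]
  300 → stock rod 4 (new)  [load 300/360]
  260 → stock rod 5 (new)  [load 260/360]
  250 → stock rod 6 (new)  [load 250/360]
  240 → stock rod 7 (new)  [load 240/360]
  190 → stock rod 8 (new)  [load 190/360]
  170 → stock rod 8  [load 360/360]
  140 → stock rod 9 (new)  [load 140/360]
  60 → stock rod 4  [load 360/360]
9 stock rods opened.

9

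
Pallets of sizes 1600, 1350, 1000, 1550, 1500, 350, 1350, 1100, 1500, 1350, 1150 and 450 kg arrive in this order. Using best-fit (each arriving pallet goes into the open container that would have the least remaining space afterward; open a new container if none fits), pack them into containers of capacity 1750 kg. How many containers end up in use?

  1600 → container 1 (new)  [load 1600/1750]
  1350 → container 2 (new)  [load 1350/1750]
  1000 → container 3 (new)  [load 1000/1750]
  1550 → container 4 (new)  [load 1550/1750]
  1500 → container 5 (new)  [load 1500/1750]
  350 → container 2  [load 1700/1750]
  1350 → container 6 (new)  [load 1350/1750]
  1100 → container 7 (new)  [load 1100/1750]
  1500 → container 8 (new)  [load 1500/1750]
  1350 → container 9 (new)  [load 1350/1750]
  1150 → container 10 (new)  [load 1150/1750]
  450 → container 10  [load 1600/1750]
10 containers opened.

10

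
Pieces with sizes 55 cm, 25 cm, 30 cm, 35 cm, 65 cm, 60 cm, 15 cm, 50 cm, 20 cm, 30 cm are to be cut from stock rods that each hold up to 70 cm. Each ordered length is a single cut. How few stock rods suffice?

6

Total = 65 + 60 + 55 + 50 + 35 + 30 + 30 + 25 + 20 + 15 = 385 cm.
Lower bound: ⌈385/70⌉ = 6 stock rods.
A packing using 6 stock rods:
  stock rod 1: 65 = 65
  stock rod 2: 60 = 60
  stock rod 3: 55 + 15 = 70
  stock rod 4: 50 + 20 = 70
  stock rod 5: 35 + 30 = 65
  stock rod 6: 30 + 25 = 55
This matches the lower bound, so 6 is optimal.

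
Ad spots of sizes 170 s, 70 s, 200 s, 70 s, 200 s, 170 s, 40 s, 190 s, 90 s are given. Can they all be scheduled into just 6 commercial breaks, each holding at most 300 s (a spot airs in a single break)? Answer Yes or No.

Yes

A valid assignment using 5 commercial breaks:
  break 1: 200 + 90 = 290
  break 2: 200 + 70 = 270
  break 3: 190 + 70 + 40 = 300
  break 4: 170 = 170
  break 5: 170 = 170
That uses only 5 ≤ 6, so 6 commercial breaks are enough.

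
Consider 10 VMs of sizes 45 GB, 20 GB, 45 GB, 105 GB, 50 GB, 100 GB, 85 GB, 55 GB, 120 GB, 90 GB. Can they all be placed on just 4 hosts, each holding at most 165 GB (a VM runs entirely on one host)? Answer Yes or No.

No

Total = 715 GB; ⌈715/165⌉ = 5.
At least 5 hosts are required, but only 4 are allowed.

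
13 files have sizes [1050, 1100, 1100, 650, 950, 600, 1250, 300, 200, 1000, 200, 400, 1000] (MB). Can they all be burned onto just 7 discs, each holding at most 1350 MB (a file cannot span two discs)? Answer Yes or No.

Total = 9800 MB; ⌈9800/1350⌉ = 8.
At least 8 discs are required, but only 7 are allowed.

No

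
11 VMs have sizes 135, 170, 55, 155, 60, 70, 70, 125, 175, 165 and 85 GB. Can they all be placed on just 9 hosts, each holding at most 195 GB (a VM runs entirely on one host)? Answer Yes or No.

Yes

A valid assignment using 8 hosts:
  host 1: 175 = 175
  host 2: 170 = 170
  host 3: 165 = 165
  host 4: 155 = 155
  host 5: 135 + 60 = 195
  host 6: 125 + 70 = 195
  host 7: 85 + 70 = 155
  host 8: 55 = 55
That uses only 8 ≤ 9, so 9 hosts are enough.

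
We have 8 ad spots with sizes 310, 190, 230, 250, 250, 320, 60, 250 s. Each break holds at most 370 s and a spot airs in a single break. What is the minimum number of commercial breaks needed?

Total = 320 + 310 + 250 + 250 + 250 + 230 + 190 + 60 = 1860 s.
Lower bound: ⌈1860/370⌉ = 6 commercial breaks.
Also, 7 ad spots each exceed 185 s, and no two of those can share a break, so at least 7 commercial breaks are needed.
A packing using 7 commercial breaks:
  break 1: 320 = 320
  break 2: 310 + 60 = 370
  break 3: 250 = 250
  break 4: 250 = 250
  break 5: 250 = 250
  break 6: 230 = 230
  break 7: 190 = 190
This matches the lower bound, so 7 is optimal.

7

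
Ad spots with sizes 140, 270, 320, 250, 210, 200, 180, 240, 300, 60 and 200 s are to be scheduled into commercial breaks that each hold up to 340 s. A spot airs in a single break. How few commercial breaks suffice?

9

Total = 320 + 300 + 270 + 250 + 240 + 210 + 200 + 200 + 180 + 140 + 60 = 2370 s.
Lower bound: ⌈2370/340⌉ = 7 commercial breaks.
Also, 9 ad spots each exceed 170 s, and no two of those can share a break, so at least 9 commercial breaks are needed.
A packing using 9 commercial breaks:
  break 1: 320 = 320
  break 2: 300 = 300
  break 3: 270 + 60 = 330
  break 4: 250 = 250
  break 5: 240 = 240
  break 6: 210 = 210
  break 7: 200 + 140 = 340
  break 8: 200 = 200
  break 9: 180 = 180
This matches the lower bound, so 9 is optimal.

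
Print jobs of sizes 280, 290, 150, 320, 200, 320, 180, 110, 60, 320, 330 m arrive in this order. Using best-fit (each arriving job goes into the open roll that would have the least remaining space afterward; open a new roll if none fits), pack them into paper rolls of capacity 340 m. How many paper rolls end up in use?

  280 → roll 1 (new)  [load 280/340]
  290 → roll 2 (new)  [load 290/340]
  150 → roll 3 (new)  [load 150/340]
  320 → roll 4 (new)  [load 320/340]
  200 → roll 5 (new)  [load 200/340]
  320 → roll 6 (new)  [load 320/340]
  180 → roll 3  [load 330/340]
  110 → roll 5  [load 310/340]
  60 → roll 1  [load 340/340]
  320 → roll 7 (new)  [load 320/340]
  330 → roll 8 (new)  [load 330/340]
8 paper rolls opened.

8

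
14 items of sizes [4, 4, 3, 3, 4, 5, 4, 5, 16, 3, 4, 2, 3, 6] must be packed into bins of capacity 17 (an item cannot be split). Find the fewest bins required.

4

Total = 16 + 6 + 5 + 5 + 4 + 4 + 4 + 4 + 4 + 3 + 3 + 3 + 3 + 2 = 66.
Lower bound: ⌈66/17⌉ = 4 bins.
A packing using 4 bins:
  bin 1: 16 = 16
  bin 2: 6 + 5 + 5 = 16
  bin 3: 4 + 4 + 4 + 3 + 2 = 17
  bin 4: 4 + 4 + 3 + 3 + 3 = 17
This matches the lower bound, so 4 is optimal.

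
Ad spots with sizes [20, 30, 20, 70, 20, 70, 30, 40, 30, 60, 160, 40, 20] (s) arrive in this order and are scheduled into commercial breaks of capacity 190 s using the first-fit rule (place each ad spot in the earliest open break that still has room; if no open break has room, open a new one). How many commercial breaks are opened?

  20 → break 1 (new)  [load 20/190]
  30 → break 1  [load 50/190]
  20 → break 1  [load 70/190]
  70 → break 1  [load 140/190]
  20 → break 1  [load 160/190]
  70 → break 2 (new)  [load 70/190]
  30 → break 1  [load 190/190]
  40 → break 2  [load 110/190]
  30 → break 2  [load 140/190]
  60 → break 3 (new)  [load 60/190]
  160 → break 4 (new)  [load 160/190]
  40 → break 2  [load 180/190]
  20 → break 3  [load 80/190]
4 commercial breaks opened.

4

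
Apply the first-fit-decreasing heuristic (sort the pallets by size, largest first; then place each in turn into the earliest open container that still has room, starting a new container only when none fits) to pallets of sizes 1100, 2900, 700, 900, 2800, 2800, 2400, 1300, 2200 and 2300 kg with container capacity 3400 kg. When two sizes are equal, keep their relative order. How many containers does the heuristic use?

7

Sorted descending: 2900, 2800, 2800, 2400, 2300, 2200, 1300, 1100, 900, 700.
  2900 → container 1 (new)  [load 2900/3400]
  2800 → container 2 (new)  [load 2800/3400]
  2800 → container 3 (new)  [load 2800/3400]
  2400 → container 4 (new)  [load 2400/3400]
  2300 → container 5 (new)  [load 2300/3400]
  2200 → container 6 (new)  [load 2200/3400]
  1300 → container 7 (new)  [load 1300/3400]
  1100 → container 5  [load 3400/3400]
  900 → container 4  [load 3300/3400]
  700 → container 6  [load 2900/3400]
7 containers opened.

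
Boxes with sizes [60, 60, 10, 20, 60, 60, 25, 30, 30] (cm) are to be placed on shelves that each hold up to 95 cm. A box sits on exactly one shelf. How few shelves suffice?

4

Total = 60 + 60 + 60 + 60 + 30 + 30 + 25 + 20 + 10 = 355 cm.
Lower bound: ⌈355/95⌉ = 4 shelves.
A packing using 4 shelves:
  shelf 1: 60 + 30 = 90
  shelf 2: 60 + 30 = 90
  shelf 3: 60 + 25 + 10 = 95
  shelf 4: 60 + 20 = 80
This matches the lower bound, so 4 is optimal.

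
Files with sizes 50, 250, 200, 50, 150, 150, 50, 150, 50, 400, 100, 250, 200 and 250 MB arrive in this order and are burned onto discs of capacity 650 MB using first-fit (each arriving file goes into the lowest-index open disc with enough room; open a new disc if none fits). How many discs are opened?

4

  50 → disc 1 (new)  [load 50/650]
  250 → disc 1  [load 300/650]
  200 → disc 1  [load 500/650]
  50 → disc 1  [load 550/650]
  150 → disc 2 (new)  [load 150/650]
  150 → disc 2  [load 300/650]
  50 → disc 1  [load 600/650]
  150 → disc 2  [load 450/650]
  50 → disc 1  [load 650/650]
  400 → disc 3 (new)  [load 400/650]
  100 → disc 2  [load 550/650]
  250 → disc 3  [load 650/650]
  200 → disc 4 (new)  [load 200/650]
  250 → disc 4  [load 450/650]
4 discs opened.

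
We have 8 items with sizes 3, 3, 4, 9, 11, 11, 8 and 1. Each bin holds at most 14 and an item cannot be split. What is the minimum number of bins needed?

4

Total = 11 + 11 + 9 + 8 + 4 + 3 + 3 + 1 = 50.
Lower bound: ⌈50/14⌉ = 4 bins.
A packing using 4 bins:
  bin 1: 11 + 3 = 14
  bin 2: 11 + 3 = 14
  bin 3: 9 + 4 + 1 = 14
  bin 4: 8 = 8
This matches the lower bound, so 4 is optimal.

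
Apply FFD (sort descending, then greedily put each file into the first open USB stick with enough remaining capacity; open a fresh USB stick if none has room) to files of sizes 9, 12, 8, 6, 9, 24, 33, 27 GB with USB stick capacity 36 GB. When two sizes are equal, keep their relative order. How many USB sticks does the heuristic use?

4

Sorted descending: 33, 27, 24, 12, 9, 9, 8, 6.
  33 → USB stick 1 (new)  [load 33/36]
  27 → USB stick 2 (new)  [load 27/36]
  24 → USB stick 3 (new)  [load 24/36]
  12 → USB stick 3  [load 36/36]
  9 → USB stick 2  [load 36/36]
  9 → USB stick 4 (new)  [load 9/36]
  8 → USB stick 4  [load 17/36]
  6 → USB stick 4  [load 23/36]
4 USB sticks opened.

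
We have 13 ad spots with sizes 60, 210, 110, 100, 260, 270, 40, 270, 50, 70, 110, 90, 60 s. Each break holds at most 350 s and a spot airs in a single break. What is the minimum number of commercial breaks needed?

5

Total = 270 + 270 + 260 + 210 + 110 + 110 + 100 + 90 + 70 + 60 + 60 + 50 + 40 = 1700 s.
Lower bound: ⌈1700/350⌉ = 5 commercial breaks.
A packing using 5 commercial breaks:
  break 1: 270 + 70 = 340
  break 2: 270 + 60 = 330
  break 3: 260 + 90 = 350
  break 4: 210 + 100 + 40 = 350
  break 5: 110 + 110 + 60 + 50 = 330
This matches the lower bound, so 5 is optimal.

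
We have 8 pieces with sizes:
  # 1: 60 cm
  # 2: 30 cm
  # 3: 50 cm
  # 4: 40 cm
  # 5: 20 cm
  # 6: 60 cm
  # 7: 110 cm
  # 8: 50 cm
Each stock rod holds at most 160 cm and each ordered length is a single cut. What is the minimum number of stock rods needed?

Total = 110 + 60 + 60 + 50 + 50 + 40 + 30 + 20 = 420 cm.
Lower bound: ⌈420/160⌉ = 3 stock rods.
A packing using 3 stock rods:
  stock rod 1: 110 + 50 = 160
  stock rod 2: 60 + 60 + 40 = 160
  stock rod 3: 50 + 30 + 20 = 100
This matches the lower bound, so 3 is optimal.

3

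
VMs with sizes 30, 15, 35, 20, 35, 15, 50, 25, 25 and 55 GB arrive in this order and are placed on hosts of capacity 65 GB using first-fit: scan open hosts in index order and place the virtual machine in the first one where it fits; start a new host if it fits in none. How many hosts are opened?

6

  30 → host 1 (new)  [load 30/65]
  15 → host 1  [load 45/65]
  35 → host 2 (new)  [load 35/65]
  20 → host 1  [load 65/65]
  35 → host 3 (new)  [load 35/65]
  15 → host 2  [load 50/65]
  50 → host 4 (new)  [load 50/65]
  25 → host 3  [load 60/65]
  25 → host 5 (new)  [load 25/65]
  55 → host 6 (new)  [load 55/65]
6 hosts opened.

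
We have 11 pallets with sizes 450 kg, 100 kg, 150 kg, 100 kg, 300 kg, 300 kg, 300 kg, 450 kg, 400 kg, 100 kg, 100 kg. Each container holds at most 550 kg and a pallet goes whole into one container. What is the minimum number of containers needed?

Total = 450 + 450 + 400 + 300 + 300 + 300 + 150 + 100 + 100 + 100 + 100 = 2750 kg.
Lower bound: ⌈2750/550⌉ = 5 containers.
Also, 6 pallets each exceed 275 kg, and no two of those can share a container, so at least 6 containers are needed.
A packing using 6 containers:
  container 1: 450 + 100 = 550
  container 2: 450 + 100 = 550
  container 3: 400 + 150 = 550
  container 4: 300 + 100 + 100 = 500
  container 5: 300 = 300
  container 6: 300 = 300
This matches the lower bound, so 6 is optimal.

6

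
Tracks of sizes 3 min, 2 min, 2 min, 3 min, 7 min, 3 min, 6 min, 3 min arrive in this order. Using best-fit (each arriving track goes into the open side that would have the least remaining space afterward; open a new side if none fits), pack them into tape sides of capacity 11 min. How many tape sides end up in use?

3

  3 → side 1 (new)  [load 3/11]
  2 → side 1  [load 5/11]
  2 → side 1  [load 7/11]
  3 → side 1  [load 10/11]
  7 → side 2 (new)  [load 7/11]
  3 → side 2  [load 10/11]
  6 → side 3 (new)  [load 6/11]
  3 → side 3  [load 9/11]
3 tape sides opened.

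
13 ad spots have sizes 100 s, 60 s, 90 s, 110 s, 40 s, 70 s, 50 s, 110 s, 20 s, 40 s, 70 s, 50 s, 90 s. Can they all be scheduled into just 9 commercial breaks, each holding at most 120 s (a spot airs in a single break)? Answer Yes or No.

A valid assignment using 9 commercial breaks:
  break 1: 110 = 110
  break 2: 110 = 110
  break 3: 100 + 20 = 120
  break 4: 90 = 90
  break 5: 90 = 90
  break 6: 70 + 50 = 120
  break 7: 70 + 50 = 120
  break 8: 60 + 40 = 100
  break 9: 40 = 40
Every load is within 120 s, so 9 commercial breaks suffice.

Yes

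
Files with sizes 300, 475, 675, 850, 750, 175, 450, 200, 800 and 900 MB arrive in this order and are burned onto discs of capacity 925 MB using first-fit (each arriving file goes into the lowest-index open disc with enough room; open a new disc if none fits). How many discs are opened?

7

  300 → disc 1 (new)  [load 300/925]
  475 → disc 1  [load 775/925]
  675 → disc 2 (new)  [load 675/925]
  850 → disc 3 (new)  [load 850/925]
  750 → disc 4 (new)  [load 750/925]
  175 → disc 2  [load 850/925]
  450 → disc 5 (new)  [load 450/925]
  200 → disc 5  [load 650/925]
  800 → disc 6 (new)  [load 800/925]
  900 → disc 7 (new)  [load 900/925]
7 discs opened.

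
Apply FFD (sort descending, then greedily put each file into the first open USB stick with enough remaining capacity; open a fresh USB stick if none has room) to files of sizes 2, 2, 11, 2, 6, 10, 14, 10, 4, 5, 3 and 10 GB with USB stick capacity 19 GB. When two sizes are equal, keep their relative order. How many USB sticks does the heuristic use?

Sorted descending: 14, 11, 10, 10, 10, 6, 5, 4, 3, 2, 2, 2.
  14 → USB stick 1 (new)  [load 14/19]
  11 → USB stick 2 (new)  [load 11/19]
  10 → USB stick 3 (new)  [load 10/19]
  10 → USB stick 4 (new)  [load 10/19]
  10 → USB stick 5 (new)  [load 10/19]
  6 → USB stick 2  [load 17/19]
  5 → USB stick 1  [load 19/19]
  4 → USB stick 3  [load 14/19]
  3 → USB stick 3  [load 17/19]
  2 → USB stick 2  [load 19/19]
  2 → USB stick 3  [load 19/19]
  2 → USB stick 4  [load 12/19]
5 USB sticks opened.

5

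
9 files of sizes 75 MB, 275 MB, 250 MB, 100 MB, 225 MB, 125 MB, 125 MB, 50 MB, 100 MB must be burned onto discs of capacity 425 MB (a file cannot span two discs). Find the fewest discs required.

Total = 275 + 250 + 225 + 125 + 125 + 100 + 100 + 75 + 50 = 1325 MB.
Lower bound: ⌈1325/425⌉ = 4 discs.
A packing using 4 discs:
  disc 1: 275 + 125 = 400
  disc 2: 250 + 125 + 50 = 425
  disc 3: 225 + 100 + 100 = 425
  disc 4: 75 = 75
This matches the lower bound, so 4 is optimal.

4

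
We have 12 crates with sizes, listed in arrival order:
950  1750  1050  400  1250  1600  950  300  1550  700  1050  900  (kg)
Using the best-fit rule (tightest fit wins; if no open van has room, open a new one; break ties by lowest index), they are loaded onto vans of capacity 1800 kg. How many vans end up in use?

9

  950 → van 1 (new)  [load 950/1800]
  1750 → van 2 (new)  [load 1750/1800]
  1050 → van 3 (new)  [load 1050/1800]
  400 → van 3  [load 1450/1800]
  1250 → van 4 (new)  [load 1250/1800]
  1600 → van 5 (new)  [load 1600/1800]
  950 → van 6 (new)  [load 950/1800]
  300 → van 3  [load 1750/1800]
  1550 → van 7 (new)  [load 1550/1800]
  700 → van 1  [load 1650/1800]
  1050 → van 8 (new)  [load 1050/1800]
  900 → van 9 (new)  [load 900/1800]
9 vans opened.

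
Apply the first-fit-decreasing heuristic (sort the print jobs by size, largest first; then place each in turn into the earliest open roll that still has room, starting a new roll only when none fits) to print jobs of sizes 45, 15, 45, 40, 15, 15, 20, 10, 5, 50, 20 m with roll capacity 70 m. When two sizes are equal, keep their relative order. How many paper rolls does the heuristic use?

4

Sorted descending: 50, 45, 45, 40, 20, 20, 15, 15, 15, 10, 5.
  50 → roll 1 (new)  [load 50/70]
  45 → roll 2 (new)  [load 45/70]
  45 → roll 3 (new)  [load 45/70]
  40 → roll 4 (new)  [load 40/70]
  20 → roll 1  [load 70/70]
  20 → roll 2  [load 65/70]
  15 → roll 3  [load 60/70]
  15 → roll 4  [load 55/70]
  15 → roll 4  [load 70/70]
  10 → roll 3  [load 70/70]
  5 → roll 2  [load 70/70]
4 paper rolls opened.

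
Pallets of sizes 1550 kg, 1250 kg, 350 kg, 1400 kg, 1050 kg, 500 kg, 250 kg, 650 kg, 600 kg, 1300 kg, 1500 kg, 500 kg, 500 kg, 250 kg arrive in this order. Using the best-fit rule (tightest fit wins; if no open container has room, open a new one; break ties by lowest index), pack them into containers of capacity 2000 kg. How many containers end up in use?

  1550 → container 1 (new)  [load 1550/2000]
  1250 → container 2 (new)  [load 1250/2000]
  350 → container 1  [load 1900/2000]
  1400 → container 3 (new)  [load 1400/2000]
  1050 → container 4 (new)  [load 1050/2000]
  500 → container 3  [load 1900/2000]
  250 → container 2  [load 1500/2000]
  650 → container 4  [load 1700/2000]
  600 → container 5 (new)  [load 600/2000]
  1300 → container 5  [load 1900/2000]
  1500 → container 6 (new)  [load 1500/2000]
  500 → container 2  [load 2000/2000]
  500 → container 6  [load 2000/2000]
  250 → container 4  [load 1950/2000]
6 containers opened.

6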